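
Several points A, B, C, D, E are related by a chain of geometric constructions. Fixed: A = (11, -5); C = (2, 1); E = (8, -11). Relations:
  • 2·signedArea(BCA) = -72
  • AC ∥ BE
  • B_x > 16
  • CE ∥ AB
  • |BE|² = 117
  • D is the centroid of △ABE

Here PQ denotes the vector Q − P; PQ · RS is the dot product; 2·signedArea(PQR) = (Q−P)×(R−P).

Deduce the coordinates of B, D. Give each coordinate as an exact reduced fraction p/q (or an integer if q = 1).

1. B_x = 17  [AC ∥ BE ∩ CE ∥ AB]
2. B_y = -17  [AC ∥ BE ∩ CE ∥ AB]
   → B = (17, -17)
3. D_x = 12  [D is the centroid of △ABE]
4. D_y = -11  [D is the centroid of △ABE]
   → D = (12, -11)

B = (17, -17)
D = (12, -11)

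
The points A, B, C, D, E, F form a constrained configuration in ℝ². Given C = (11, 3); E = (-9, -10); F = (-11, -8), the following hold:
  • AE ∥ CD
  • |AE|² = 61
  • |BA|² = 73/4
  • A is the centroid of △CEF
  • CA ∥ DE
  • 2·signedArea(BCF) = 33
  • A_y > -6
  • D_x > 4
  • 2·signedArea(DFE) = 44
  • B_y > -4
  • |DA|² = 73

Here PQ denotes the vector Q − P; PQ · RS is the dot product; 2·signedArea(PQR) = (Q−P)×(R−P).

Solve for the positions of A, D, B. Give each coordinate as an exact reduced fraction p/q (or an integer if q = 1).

1. A_x = -3  [A is the centroid of △CEF]
2. A_y = -5  [A is the centroid of △CEF]
   → A = (-3, -5)
3. D_x = 5  [CA ∥ DE ∩ AE ∥ CD]
4. D_y = -2  [CA ∥ DE ∩ AE ∥ CD]
   → D = (5, -2)
5. B_x = 1  [line 11·x + -22·y + -88 = 0 ∩ |BA|² = 73/4]
6. B_y = -7/2  [line 11·x + -22·y + -88 = 0 ∩ |BA|² = 73/4]
   → B = (1, -7/2)

A = (-3, -5)
B = (1, -7/2)
D = (5, -2)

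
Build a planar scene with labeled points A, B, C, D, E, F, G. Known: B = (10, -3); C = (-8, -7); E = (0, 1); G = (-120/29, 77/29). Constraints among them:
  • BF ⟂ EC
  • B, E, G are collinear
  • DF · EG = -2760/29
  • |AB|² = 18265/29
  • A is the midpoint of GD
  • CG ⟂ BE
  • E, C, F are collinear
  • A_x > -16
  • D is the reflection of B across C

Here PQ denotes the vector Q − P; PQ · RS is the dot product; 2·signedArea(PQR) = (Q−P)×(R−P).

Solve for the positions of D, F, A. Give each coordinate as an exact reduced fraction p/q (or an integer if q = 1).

1. D_x = -26  [D is the reflection of B across C]
2. D_y = -11  [D is the reflection of B across C]
   → D = (-26, -11)
3. F_x = 3  [E, C, F are collinear ∩ BF ⟂ EC]
4. F_y = 4  [E, C, F are collinear ∩ BF ⟂ EC]
   → F = (3, 4)
5. A_x = -437/29  [A is the midpoint of GD]
6. A_y = -121/29  [A is the midpoint of GD]
   → A = (-437/29, -121/29)

A = (-437/29, -121/29)
D = (-26, -11)
F = (3, 4)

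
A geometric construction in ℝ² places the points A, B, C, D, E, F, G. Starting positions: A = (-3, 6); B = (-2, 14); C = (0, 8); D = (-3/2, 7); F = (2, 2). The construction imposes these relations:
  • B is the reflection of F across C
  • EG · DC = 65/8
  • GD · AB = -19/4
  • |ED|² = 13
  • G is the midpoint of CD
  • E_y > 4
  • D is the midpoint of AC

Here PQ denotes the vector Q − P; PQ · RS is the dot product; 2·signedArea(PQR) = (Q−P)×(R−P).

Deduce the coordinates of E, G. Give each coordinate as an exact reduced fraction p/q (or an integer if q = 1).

E = (-9/2, 5)
G = (-3/4, 15/2)

1. G_x = -3/4  [G is the midpoint of CD]
2. G_y = 15/2  [G is the midpoint of CD]
   → G = (-3/4, 15/2)
3. E_x = -9/2  [line -3/2·x + -1·y + -7/4 = 0 ∩ |ED|² = 13]
4. E_y = 5  [line -3/2·x + -1·y + -7/4 = 0 ∩ |ED|² = 13]
   → E = (-9/2, 5)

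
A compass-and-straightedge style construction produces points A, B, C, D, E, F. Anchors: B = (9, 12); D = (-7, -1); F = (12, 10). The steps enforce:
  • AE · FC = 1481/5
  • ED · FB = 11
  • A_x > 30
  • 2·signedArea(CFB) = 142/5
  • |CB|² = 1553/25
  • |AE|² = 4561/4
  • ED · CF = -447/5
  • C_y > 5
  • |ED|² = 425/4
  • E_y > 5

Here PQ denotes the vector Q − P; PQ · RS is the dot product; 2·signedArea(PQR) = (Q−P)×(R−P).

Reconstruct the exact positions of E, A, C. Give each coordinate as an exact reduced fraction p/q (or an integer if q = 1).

A = (31, 21)
C = (22/5, 28/5)
E = (1, 11/2)

1. E_x = 1  [line 3·x + -2·y + 8 = 0 ∩ |ED|² = 425/4]
2. E_y = 11/2  [line 3·x + -2·y + 8 = 0 ∩ |ED|² = 425/4]
   → E = (1, 11/2)
3. C_x = 22/5  [ED · CF = -447/5 ∩ 2·signedArea(CFB) = 142/5]
4. C_y = 28/5  [ED · CF = -447/5 ∩ 2·signedArea(CFB) = 142/5]
   → C = (22/5, 28/5)
5. A_x = 31  [line 38/5·x + 22/5·y + -328 = 0 ∩ |AE|² = 4561/4]
6. A_y = 21  [line 38/5·x + 22/5·y + -328 = 0 ∩ |AE|² = 4561/4]
   → A = (31, 21)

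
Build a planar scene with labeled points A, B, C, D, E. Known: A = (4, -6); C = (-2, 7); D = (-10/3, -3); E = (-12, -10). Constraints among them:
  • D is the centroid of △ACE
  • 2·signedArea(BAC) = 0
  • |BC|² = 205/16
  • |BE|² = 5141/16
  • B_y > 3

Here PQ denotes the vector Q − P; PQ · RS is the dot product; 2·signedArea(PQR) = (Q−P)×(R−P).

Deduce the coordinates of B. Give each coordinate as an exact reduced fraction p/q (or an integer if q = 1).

1. B_x = -1/2  [line -13·x + -6·y + 16 = 0 ∩ |BE|² = 5141/16]
2. B_y = 15/4  [line -13·x + -6·y + 16 = 0 ∩ |BE|² = 5141/16]
   → B = (-1/2, 15/4)

B = (-1/2, 15/4)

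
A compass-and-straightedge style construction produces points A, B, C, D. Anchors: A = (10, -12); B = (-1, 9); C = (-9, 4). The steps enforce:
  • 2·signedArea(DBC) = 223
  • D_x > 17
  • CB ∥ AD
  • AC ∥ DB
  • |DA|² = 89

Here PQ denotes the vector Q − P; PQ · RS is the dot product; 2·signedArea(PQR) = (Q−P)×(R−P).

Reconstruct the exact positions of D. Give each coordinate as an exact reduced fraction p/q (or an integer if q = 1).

D = (18, -7)

1. D_x = 18  [AC ∥ DB ∩ CB ∥ AD]
2. D_y = -7  [AC ∥ DB ∩ CB ∥ AD]
   → D = (18, -7)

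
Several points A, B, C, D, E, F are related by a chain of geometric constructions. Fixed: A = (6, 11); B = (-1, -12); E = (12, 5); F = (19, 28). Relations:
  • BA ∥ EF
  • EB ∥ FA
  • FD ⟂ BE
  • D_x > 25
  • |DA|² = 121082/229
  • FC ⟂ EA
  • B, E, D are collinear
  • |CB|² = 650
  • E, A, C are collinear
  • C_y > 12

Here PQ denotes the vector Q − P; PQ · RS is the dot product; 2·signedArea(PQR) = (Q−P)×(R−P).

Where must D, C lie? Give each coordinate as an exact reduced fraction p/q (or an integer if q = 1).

1. D_x = 5881/229  [B, E, D are collinear ∩ FD ⟂ BE]
2. D_y = 5242/229  [B, E, D are collinear ∩ FD ⟂ BE]
   → D = (5881/229, 5242/229)
3. C_x = 4  [E, A, C are collinear ∩ FC ⟂ EA]
4. C_y = 13  [E, A, C are collinear ∩ FC ⟂ EA]
   → C = (4, 13)

C = (4, 13)
D = (5881/229, 5242/229)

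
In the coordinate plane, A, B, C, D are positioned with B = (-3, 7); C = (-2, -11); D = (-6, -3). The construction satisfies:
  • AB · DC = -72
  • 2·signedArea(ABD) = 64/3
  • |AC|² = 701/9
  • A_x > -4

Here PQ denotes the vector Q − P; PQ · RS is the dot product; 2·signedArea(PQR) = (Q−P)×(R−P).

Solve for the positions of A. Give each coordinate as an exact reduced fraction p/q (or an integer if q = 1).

1. A_x = -11/3  [AB · DC = -72 ∩ 2·signedArea(ABD) = 64/3]
2. A_y = -7/3  [AB · DC = -72 ∩ 2·signedArea(ABD) = 64/3]
   → A = (-11/3, -7/3)

A = (-11/3, -7/3)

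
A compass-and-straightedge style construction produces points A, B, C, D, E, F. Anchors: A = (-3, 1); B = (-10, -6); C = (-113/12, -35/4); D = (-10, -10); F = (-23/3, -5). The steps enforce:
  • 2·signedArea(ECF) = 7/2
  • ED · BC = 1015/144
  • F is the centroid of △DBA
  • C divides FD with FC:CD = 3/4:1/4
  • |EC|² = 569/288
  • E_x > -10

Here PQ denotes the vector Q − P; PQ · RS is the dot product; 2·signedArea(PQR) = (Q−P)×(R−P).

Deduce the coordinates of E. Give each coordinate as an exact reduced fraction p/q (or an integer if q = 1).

1. E_x = -233/24  [ED · BC = 1015/144 ∩ 2·signedArea(ECF) = 7/2]
2. E_y = -59/8  [ED · BC = 1015/144 ∩ 2·signedArea(ECF) = 7/2]
   → E = (-233/24, -59/8)

E = (-233/24, -59/8)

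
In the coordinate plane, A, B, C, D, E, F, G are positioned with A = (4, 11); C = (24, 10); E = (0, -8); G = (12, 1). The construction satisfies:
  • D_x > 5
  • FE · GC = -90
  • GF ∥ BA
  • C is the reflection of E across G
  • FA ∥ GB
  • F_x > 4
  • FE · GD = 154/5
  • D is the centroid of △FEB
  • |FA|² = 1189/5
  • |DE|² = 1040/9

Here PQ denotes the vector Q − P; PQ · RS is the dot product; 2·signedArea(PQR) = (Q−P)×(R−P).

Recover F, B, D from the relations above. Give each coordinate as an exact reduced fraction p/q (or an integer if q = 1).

1. F_x = 24/5  [line -12·x + -9·y + 18 = 0 ∩ |FA|² = 1189/5]
2. F_y = -22/5  [line -12·x + -9·y + 18 = 0 ∩ |FA|² = 1189/5]
   → F = (24/5, -22/5)
3. B_x = 56/5  [GF ∥ BA ∩ FA ∥ GB]
4. B_y = 82/5  [GF ∥ BA ∩ FA ∥ GB]
   → B = (56/5, 82/5)
5. D_x = 16/3  [FE · GD = 154/5 ∩ D is the centroid of △FEB]
6. D_y = 4/3  [FE · GD = 154/5 ∩ D is the centroid of △FEB]
   → D = (16/3, 4/3)

B = (56/5, 82/5)
D = (16/3, 4/3)
F = (24/5, -22/5)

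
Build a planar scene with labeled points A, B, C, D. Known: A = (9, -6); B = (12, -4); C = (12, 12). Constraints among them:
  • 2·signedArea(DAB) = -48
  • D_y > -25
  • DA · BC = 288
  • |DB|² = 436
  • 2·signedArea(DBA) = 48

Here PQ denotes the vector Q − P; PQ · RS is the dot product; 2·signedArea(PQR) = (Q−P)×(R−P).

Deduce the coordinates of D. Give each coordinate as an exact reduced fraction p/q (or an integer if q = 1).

D = (6, -24)

1. D_x = 6  [DA · BC = 288 ∩ 2·signedArea(DAB) = -48]
2. D_y = -24  [DA · BC = 288 ∩ 2·signedArea(DAB) = -48]
   → D = (6, -24)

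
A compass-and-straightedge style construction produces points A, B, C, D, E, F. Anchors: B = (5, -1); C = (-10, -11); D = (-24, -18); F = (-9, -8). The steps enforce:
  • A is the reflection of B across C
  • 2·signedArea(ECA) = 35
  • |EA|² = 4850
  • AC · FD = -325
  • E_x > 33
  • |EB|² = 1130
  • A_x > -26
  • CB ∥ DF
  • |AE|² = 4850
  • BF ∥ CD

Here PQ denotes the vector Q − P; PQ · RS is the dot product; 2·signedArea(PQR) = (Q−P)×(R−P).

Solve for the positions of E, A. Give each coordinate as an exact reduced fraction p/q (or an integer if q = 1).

A = (-25, -21)
E = (34, 16)

1. A_x = -25  [A is the reflection of B across C]
2. A_y = -21  [A is the reflection of B across C]
   → A = (-25, -21)
3. E_x = 34  [line 10·x + -15·y + -100 = 0 ∩ |EA|² = 4850]
4. E_y = 16  [line 10·x + -15·y + -100 = 0 ∩ |EA|² = 4850]
   → E = (34, 16)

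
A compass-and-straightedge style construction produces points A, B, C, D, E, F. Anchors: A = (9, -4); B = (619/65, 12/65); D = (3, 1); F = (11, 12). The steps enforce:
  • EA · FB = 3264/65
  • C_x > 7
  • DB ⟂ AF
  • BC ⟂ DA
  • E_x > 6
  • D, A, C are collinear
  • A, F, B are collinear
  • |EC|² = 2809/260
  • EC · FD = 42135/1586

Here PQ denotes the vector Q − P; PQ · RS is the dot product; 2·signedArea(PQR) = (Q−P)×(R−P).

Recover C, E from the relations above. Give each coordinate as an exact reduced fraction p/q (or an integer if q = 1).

C = (28749/3965, -2016/793)
E = (407/65, 77/130)

1. C_x = 28749/3965  [D, A, C are collinear ∩ BC ⟂ DA]
2. C_y = -2016/793  [D, A, C are collinear ∩ BC ⟂ DA]
   → C = (28749/3965, -2016/793)
3. E_x = 407/65  [EA · FB = 3264/65 ∩ EC · FD = 42135/1586]
4. E_y = 77/130  [EA · FB = 3264/65 ∩ EC · FD = 42135/1586]
   → E = (407/65, 77/130)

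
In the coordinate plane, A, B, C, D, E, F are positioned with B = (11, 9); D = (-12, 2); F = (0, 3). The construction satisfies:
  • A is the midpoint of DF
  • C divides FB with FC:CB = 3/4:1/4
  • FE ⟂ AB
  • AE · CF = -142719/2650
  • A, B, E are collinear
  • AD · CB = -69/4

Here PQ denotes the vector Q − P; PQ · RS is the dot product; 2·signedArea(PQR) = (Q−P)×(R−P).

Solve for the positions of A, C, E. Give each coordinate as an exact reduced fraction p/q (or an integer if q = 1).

1. A_x = -6  [A is the midpoint of DF]
2. A_y = 5/2  [A is the midpoint of DF]
   → A = (-6, 5/2)
3. C_x = 33/4  [C divides FB with FC:CB = 3/4:1/4]
4. C_y = 15/2  [C divides FB with FC:CB = 3/4:1/4]
   → C = (33/4, 15/2)
5. E_x = -793/1325  [A, B, E are collinear ∩ FE ⟂ AB]
6. E_y = 6049/1325  [A, B, E are collinear ∩ FE ⟂ AB]
   → E = (-793/1325, 6049/1325)

A = (-6, 5/2)
C = (33/4, 15/2)
E = (-793/1325, 6049/1325)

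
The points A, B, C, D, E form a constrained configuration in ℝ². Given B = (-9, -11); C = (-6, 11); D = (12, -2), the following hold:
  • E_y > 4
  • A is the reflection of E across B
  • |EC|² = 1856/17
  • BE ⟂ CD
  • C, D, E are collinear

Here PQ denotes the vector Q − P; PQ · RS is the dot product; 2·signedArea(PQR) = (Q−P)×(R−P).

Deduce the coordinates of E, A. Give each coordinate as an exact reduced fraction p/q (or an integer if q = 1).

1. E_x = 42/17  [C, D, E are collinear ∩ BE ⟂ CD]
2. E_y = 83/17  [C, D, E are collinear ∩ BE ⟂ CD]
   → E = (42/17, 83/17)
3. A_x = -348/17  [A is the reflection of E across B]
4. A_y = -457/17  [A is the reflection of E across B]
   → A = (-348/17, -457/17)

A = (-348/17, -457/17)
E = (42/17, 83/17)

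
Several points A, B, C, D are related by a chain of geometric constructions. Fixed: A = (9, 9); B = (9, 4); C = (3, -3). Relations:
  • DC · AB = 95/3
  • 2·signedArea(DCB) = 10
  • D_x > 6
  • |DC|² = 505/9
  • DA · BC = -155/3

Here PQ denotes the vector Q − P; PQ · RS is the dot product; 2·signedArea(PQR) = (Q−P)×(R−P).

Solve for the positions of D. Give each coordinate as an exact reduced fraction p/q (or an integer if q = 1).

1. D_x = 7  [DA · BC = -155/3 ∩ DC · AB = 95/3]
2. D_y = 10/3  [DA · BC = -155/3 ∩ DC · AB = 95/3]
   → D = (7, 10/3)

D = (7, 10/3)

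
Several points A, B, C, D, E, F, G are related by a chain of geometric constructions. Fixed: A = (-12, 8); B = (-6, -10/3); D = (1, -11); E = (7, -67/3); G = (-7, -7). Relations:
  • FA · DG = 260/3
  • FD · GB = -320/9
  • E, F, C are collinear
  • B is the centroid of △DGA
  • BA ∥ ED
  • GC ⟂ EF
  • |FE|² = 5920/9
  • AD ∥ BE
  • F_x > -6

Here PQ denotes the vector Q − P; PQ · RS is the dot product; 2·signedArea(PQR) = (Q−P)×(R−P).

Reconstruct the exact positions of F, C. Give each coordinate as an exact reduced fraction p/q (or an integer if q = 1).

1. F_x = -5  [FD · GB = -320/9 ∩ FA · DG = 260/3]
2. F_y = 1/3  [FD · GB = -320/9 ∩ FA · DG = 260/3]
   → F = (-5, 1/3)
3. C_x = -89/37  [E, F, C are collinear ∩ GC ⟂ EF]
4. C_y = -169/37  [E, F, C are collinear ∩ GC ⟂ EF]
   → C = (-89/37, -169/37)

C = (-89/37, -169/37)
F = (-5, 1/3)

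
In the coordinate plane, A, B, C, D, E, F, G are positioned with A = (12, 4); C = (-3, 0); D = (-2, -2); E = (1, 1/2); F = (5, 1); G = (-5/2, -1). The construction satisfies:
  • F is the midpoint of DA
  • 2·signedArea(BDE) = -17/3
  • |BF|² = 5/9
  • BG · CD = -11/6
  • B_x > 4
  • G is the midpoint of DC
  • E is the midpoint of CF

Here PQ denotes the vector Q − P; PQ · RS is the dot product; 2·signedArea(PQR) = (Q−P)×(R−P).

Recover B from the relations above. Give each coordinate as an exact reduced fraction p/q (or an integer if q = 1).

1. B_x = 14/3  [2·signedArea(BDE) = -17/3 ∩ BG · CD = -11/6]
2. B_y = 5/3  [2·signedArea(BDE) = -17/3 ∩ BG · CD = -11/6]
   → B = (14/3, 5/3)

B = (14/3, 5/3)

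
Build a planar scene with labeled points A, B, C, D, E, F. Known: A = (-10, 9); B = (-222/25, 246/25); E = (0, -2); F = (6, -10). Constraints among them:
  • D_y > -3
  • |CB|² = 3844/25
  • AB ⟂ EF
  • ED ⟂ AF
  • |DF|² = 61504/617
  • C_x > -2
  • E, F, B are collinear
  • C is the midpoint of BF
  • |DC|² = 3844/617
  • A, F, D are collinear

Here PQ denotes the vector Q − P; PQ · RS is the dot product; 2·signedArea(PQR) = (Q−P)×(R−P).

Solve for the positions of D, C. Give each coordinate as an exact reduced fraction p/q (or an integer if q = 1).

C = (-36/25, -2/25)
D = (-266/617, -1458/617)

1. D_x = -266/617  [A, F, D are collinear ∩ ED ⟂ AF]
2. D_y = -1458/617  [A, F, D are collinear ∩ ED ⟂ AF]
   → D = (-266/617, -1458/617)
3. C_x = -36/25  [C is the midpoint of BF]
4. C_y = -2/25  [C is the midpoint of BF]
   → C = (-36/25, -2/25)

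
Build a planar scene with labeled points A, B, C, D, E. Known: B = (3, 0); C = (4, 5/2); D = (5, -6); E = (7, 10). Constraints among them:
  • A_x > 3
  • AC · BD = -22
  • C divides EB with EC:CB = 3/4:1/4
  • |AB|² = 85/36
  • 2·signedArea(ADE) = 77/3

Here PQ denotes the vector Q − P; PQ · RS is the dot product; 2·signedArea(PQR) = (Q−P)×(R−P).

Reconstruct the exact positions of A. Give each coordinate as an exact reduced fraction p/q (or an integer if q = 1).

A = (4, -7/6)

1. A_x = 4  [AC · BD = -22 ∩ 2·signedArea(ADE) = 77/3]
2. A_y = -7/6  [AC · BD = -22 ∩ 2·signedArea(ADE) = 77/3]
   → A = (4, -7/6)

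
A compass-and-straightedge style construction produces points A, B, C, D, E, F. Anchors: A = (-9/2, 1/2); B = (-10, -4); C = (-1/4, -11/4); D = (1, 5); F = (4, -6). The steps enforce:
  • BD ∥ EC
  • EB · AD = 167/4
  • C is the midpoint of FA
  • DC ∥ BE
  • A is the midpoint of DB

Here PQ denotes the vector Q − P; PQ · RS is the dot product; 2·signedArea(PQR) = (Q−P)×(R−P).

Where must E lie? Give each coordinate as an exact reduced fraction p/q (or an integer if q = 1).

E = (-45/4, -47/4)

1. E_x = -45/4  [BD ∥ EC ∩ DC ∥ BE]
2. E_y = -47/4  [BD ∥ EC ∩ DC ∥ BE]
   → E = (-45/4, -47/4)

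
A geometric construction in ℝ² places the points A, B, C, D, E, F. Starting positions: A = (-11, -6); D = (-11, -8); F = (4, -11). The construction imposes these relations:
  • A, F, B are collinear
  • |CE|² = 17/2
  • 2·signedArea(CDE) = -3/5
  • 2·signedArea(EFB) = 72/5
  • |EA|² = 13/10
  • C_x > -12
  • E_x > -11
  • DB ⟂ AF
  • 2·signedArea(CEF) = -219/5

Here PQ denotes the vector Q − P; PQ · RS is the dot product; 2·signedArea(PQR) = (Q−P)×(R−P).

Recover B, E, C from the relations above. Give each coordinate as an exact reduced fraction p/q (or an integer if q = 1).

1. B_x = -52/5  [A, F, B are collinear ∩ DB ⟂ AF]
2. B_y = -31/5  [A, F, B are collinear ∩ DB ⟂ AF]
   → B = (-52/5, -31/5)
3. E_x = -107/10  [line -24/5·x + -72/5·y + -768/5 = 0 ∩ |EA|² = 13/10]
4. E_y = -71/10  [line -24/5·x + -72/5·y + -768/5 = 0 ∩ |EA|² = 13/10]
   → E = (-107/10, -71/10)
5. C_x = -11  [2·signedArea(CDE) = -3/5 ∩ 2·signedArea(CEF) = -219/5]
6. C_y = -10  [2·signedArea(CDE) = -3/5 ∩ 2·signedArea(CEF) = -219/5]
   → C = (-11, -10)

B = (-52/5, -31/5)
C = (-11, -10)
E = (-107/10, -71/10)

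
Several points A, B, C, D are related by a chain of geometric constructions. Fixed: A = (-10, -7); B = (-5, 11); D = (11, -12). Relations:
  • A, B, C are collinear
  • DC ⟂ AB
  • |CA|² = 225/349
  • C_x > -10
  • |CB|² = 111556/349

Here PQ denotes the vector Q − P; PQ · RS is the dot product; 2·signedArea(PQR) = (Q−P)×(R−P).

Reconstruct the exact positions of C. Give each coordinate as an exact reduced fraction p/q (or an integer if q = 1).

C = (-3415/349, -2173/349)

1. C_x = -3415/349  [A, B, C are collinear ∩ DC ⟂ AB]
2. C_y = -2173/349  [A, B, C are collinear ∩ DC ⟂ AB]
   → C = (-3415/349, -2173/349)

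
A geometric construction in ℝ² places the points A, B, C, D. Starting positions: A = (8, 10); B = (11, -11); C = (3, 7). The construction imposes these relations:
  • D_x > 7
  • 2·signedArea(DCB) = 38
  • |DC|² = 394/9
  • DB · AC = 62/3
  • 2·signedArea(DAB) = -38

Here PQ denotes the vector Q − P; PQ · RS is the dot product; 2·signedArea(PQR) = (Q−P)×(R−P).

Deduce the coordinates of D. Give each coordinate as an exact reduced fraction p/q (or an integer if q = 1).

D = (22/3, 2)

1. D_x = 22/3  [2·signedArea(DAB) = -38 ∩ 2·signedArea(DCB) = 38]
2. D_y = 2  [2·signedArea(DAB) = -38 ∩ 2·signedArea(DCB) = 38]
   → D = (22/3, 2)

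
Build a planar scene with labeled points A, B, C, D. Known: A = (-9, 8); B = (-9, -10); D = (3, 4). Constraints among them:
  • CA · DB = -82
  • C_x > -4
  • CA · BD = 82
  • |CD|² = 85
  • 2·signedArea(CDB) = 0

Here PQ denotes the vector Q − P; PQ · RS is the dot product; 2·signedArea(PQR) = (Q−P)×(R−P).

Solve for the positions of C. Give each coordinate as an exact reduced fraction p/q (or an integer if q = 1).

1. C_x = -3  [2·signedArea(CDB) = 0 ∩ CA · BD = 82]
2. C_y = -3  [2·signedArea(CDB) = 0 ∩ CA · BD = 82]
   → C = (-3, -3)

C = (-3, -3)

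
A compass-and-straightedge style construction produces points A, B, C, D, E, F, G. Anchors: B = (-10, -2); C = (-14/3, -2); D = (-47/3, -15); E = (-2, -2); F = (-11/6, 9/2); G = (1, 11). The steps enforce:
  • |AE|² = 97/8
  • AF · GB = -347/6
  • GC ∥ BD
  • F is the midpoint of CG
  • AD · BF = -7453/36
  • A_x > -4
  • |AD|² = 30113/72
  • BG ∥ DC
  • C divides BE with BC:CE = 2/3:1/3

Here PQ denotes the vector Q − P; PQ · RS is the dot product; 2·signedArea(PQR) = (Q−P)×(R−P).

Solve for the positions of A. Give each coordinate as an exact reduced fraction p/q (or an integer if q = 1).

A = (-13/4, 5/4)

1. A_x = -13/4  [AD · BF = -7453/36 ∩ AF · GB = -347/6]
2. A_y = 5/4  [AD · BF = -7453/36 ∩ AF · GB = -347/6]
   → A = (-13/4, 5/4)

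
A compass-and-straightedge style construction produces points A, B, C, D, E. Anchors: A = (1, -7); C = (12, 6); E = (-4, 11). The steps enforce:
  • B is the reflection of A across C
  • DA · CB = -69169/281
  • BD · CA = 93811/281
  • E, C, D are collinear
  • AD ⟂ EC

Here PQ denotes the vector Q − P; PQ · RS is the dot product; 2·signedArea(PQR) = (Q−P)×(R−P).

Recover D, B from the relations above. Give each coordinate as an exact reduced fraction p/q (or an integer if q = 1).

B = (23, 19)
D = (1596/281, 2241/281)

1. D_x = 1596/281  [E, C, D are collinear ∩ AD ⟂ EC]
2. D_y = 2241/281  [E, C, D are collinear ∩ AD ⟂ EC]
   → D = (1596/281, 2241/281)
3. B_x = 23  [B is the reflection of A across C]
4. B_y = 19  [B is the reflection of A across C]
   → B = (23, 19)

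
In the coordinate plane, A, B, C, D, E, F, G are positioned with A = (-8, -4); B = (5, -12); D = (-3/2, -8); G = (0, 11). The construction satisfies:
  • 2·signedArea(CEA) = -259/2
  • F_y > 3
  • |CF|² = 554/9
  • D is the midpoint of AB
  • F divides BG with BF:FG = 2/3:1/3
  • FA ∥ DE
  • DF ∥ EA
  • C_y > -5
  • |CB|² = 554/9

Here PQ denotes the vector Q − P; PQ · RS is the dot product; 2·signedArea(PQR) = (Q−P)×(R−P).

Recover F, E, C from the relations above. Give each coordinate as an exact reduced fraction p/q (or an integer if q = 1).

1. F_x = 5/3  [F divides BG with BF:FG = 2/3:1/3]
2. F_y = 10/3  [F divides BG with BF:FG = 2/3:1/3]
   → F = (5/3, 10/3)
3. E_x = -67/6  [DF ∥ EA ∩ FA ∥ DE]
4. E_y = -46/3  [DF ∥ EA ∩ FA ∥ DE]
   → E = (-67/6, -46/3)
5. C_x = 10/3  [line -34/3·x + 19/6·y + 103/2 = 0 ∩ |CB|² = 554/9]
6. C_y = -13/3  [line -34/3·x + 19/6·y + 103/2 = 0 ∩ |CB|² = 554/9]
   → C = (10/3, -13/3)

C = (10/3, -13/3)
E = (-67/6, -46/3)
F = (5/3, 10/3)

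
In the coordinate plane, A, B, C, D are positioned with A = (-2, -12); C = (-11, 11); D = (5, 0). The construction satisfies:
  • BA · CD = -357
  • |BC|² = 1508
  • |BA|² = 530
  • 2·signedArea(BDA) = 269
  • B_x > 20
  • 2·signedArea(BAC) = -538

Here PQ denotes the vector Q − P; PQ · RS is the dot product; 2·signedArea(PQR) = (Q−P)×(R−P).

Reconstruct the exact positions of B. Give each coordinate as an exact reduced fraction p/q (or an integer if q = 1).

1. B_x = 21  [2·signedArea(BDA) = 269 ∩ BA · CD = -357]
2. B_y = -11  [2·signedArea(BDA) = 269 ∩ BA · CD = -357]
   → B = (21, -11)

B = (21, -11)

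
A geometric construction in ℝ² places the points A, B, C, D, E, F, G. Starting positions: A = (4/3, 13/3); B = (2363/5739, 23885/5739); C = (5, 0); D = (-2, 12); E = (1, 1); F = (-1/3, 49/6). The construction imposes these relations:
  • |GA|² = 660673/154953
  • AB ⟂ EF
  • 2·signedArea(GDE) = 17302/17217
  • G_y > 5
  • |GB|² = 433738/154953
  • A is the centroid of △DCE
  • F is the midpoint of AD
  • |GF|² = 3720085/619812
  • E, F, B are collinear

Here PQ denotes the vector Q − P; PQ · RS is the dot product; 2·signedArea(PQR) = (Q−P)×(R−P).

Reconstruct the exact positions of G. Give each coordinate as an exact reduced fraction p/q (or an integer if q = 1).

G = (-3376/17217, 98492/17217)

1. G_x = -3376/17217  [line 11·x + 3·y + -258340/17217 = 0 ∩ |GB|² = 433738/154953]
2. G_y = 98492/17217  [line 11·x + 3·y + -258340/17217 = 0 ∩ |GB|² = 433738/154953]
   → G = (-3376/17217, 98492/17217)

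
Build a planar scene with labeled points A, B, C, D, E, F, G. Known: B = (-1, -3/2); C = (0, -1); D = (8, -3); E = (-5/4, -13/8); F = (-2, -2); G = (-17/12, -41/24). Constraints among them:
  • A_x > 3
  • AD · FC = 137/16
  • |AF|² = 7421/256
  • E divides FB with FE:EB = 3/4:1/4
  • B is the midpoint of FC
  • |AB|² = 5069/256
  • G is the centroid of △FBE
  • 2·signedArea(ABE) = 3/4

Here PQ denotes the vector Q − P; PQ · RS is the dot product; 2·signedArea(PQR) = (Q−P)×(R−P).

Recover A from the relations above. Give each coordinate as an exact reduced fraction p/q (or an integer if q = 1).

A = (27/8, -37/16)

1. A_x = 27/8  [2·signedArea(ABE) = 3/4 ∩ AD · FC = 137/16]
2. A_y = -37/16  [2·signedArea(ABE) = 3/4 ∩ AD · FC = 137/16]
   → A = (27/8, -37/16)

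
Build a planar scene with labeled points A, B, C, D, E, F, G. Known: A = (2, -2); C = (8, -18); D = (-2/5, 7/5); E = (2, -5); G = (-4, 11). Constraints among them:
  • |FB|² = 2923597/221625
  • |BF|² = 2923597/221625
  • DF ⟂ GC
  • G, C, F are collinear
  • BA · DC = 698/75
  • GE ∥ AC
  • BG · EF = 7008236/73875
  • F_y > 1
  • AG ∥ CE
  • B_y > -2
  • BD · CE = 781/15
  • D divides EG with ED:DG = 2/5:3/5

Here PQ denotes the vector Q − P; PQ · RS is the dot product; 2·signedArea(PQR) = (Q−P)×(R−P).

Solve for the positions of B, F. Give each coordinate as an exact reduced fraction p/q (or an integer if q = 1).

B = (6/5, -28/15)
F = (-404/4925, 7543/4925)

1. B_x = 6/5  [BA · DC = 698/75 ∩ BD · CE = 781/15]
2. B_y = -28/15  [BA · DC = 698/75 ∩ BD · CE = 781/15]
   → B = (6/5, -28/15)
3. F_x = -404/4925  [BG · EF = 7008236/73875 ∩ G, C, F are collinear]
4. F_y = 7543/4925  [BG · EF = 7008236/73875 ∩ G, C, F are collinear]
   → F = (-404/4925, 7543/4925)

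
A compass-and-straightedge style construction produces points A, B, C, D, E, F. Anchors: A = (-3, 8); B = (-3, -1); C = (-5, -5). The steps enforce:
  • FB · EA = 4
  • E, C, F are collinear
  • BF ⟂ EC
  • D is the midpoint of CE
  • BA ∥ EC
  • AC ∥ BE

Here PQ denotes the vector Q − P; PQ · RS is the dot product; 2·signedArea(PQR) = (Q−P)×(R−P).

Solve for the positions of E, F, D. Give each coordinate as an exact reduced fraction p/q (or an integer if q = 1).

D = (-5, -19/2)
E = (-5, -14)
F = (-5, -1)

1. E_x = -5  [BA ∥ EC ∩ AC ∥ BE]
2. E_y = -14  [BA ∥ EC ∩ AC ∥ BE]
   → E = (-5, -14)
3. F_x = -5  [E, C, F are collinear ∩ BF ⟂ EC]
4. F_y = -1  [E, C, F are collinear ∩ BF ⟂ EC]
   → F = (-5, -1)
5. D_x = -5  [D is the midpoint of CE]
6. D_y = -19/2  [D is the midpoint of CE]
   → D = (-5, -19/2)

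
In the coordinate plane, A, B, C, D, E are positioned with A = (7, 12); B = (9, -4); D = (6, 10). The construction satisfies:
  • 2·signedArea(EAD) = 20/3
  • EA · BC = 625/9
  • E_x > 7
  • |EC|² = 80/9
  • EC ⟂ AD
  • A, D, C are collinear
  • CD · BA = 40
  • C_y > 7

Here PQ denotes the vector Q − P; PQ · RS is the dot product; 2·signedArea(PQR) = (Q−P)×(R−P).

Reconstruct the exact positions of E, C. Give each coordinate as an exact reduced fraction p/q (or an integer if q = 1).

1. C_x = 14/3  [A, D, C are collinear ∩ CD · BA = 40]
2. C_y = 22/3  [A, D, C are collinear ∩ CD · BA = 40]
   → C = (14/3, 22/3)
3. E_x = 22/3  [EA · BC = 625/9 ∩ EC ⟂ AD]
4. E_y = 6  [EA · BC = 625/9 ∩ EC ⟂ AD]
   → E = (22/3, 6)

C = (14/3, 22/3)
E = (22/3, 6)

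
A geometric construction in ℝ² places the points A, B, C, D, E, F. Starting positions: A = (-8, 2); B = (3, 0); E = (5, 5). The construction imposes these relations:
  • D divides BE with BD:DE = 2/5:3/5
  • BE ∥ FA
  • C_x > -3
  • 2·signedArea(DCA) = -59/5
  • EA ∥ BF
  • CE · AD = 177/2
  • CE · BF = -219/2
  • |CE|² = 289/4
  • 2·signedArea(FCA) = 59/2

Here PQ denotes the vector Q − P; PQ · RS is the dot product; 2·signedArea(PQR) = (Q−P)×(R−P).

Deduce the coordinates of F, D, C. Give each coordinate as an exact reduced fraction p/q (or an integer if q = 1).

1. F_x = -10  [BE ∥ FA ∩ EA ∥ BF]
2. F_y = -3  [BE ∥ FA ∩ EA ∥ BF]
   → F = (-10, -3)
3. D_x = 19/5  [D divides BE with BD:DE = 2/5:3/5]
4. D_y = 2  [D divides BE with BD:DE = 2/5:3/5]
   → D = (19/5, 2)
5. C_x = -5/2  [CE · AD = 177/2 ∩ CE · BF = -219/2]
6. C_y = 1  [CE · AD = 177/2 ∩ CE · BF = -219/2]
   → C = (-5/2, 1)

C = (-5/2, 1)
D = (19/5, 2)
F = (-10, -3)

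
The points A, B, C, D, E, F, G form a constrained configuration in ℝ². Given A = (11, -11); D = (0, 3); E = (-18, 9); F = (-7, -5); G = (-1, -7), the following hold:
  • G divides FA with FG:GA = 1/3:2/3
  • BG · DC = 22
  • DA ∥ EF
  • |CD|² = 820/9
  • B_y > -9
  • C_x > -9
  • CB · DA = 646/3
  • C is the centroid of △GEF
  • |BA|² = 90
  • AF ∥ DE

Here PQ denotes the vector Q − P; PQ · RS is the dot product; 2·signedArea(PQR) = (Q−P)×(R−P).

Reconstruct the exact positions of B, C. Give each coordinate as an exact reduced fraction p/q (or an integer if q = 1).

1. C_x = -26/3  [C is the centroid of △GEF]
2. C_y = -1  [C is the centroid of △GEF]
   → C = (-26/3, -1)
3. B_x = 2  [BG · DC = 22 ∩ CB · DA = 646/3]
4. B_y = -8  [BG · DC = 22 ∩ CB · DA = 646/3]
   → B = (2, -8)

B = (2, -8)
C = (-26/3, -1)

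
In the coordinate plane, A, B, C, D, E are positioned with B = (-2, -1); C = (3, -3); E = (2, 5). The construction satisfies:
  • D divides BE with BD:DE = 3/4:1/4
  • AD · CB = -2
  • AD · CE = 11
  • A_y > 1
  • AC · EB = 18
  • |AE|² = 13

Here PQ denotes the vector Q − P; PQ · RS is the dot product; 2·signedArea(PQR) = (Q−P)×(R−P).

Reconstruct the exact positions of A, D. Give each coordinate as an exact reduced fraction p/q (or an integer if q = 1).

A = (0, 2)
D = (1, 7/2)

1. A_x = 0  [line 4·x + 6·y + -12 = 0 ∩ |AE|² = 13]
2. A_y = 2  [line 4·x + 6·y + -12 = 0 ∩ |AE|² = 13]
   → A = (0, 2)
3. D_x = 1  [D divides BE with BD:DE = 3/4:1/4]
4. D_y = 7/2  [D divides BE with BD:DE = 3/4:1/4]
   → D = (1, 7/2)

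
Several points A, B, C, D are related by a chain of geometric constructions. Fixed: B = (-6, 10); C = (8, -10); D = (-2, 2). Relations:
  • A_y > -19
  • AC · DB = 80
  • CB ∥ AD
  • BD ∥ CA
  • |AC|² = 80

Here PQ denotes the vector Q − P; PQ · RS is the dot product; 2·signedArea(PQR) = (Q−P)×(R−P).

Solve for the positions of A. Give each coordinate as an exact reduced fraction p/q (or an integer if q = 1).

1. A_x = 12  [CB ∥ AD ∩ BD ∥ CA]
2. A_y = -18  [CB ∥ AD ∩ BD ∥ CA]
   → A = (12, -18)

A = (12, -18)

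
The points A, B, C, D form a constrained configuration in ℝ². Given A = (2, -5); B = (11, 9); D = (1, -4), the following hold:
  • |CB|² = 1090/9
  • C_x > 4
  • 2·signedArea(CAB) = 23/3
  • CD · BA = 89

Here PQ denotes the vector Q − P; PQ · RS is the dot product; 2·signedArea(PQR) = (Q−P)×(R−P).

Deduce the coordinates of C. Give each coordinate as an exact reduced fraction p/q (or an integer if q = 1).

1. C_x = 14/3  [2·signedArea(CAB) = 23/3 ∩ CD · BA = 89]
2. C_y = 0  [2·signedArea(CAB) = 23/3 ∩ CD · BA = 89]
   → C = (14/3, 0)

C = (14/3, 0)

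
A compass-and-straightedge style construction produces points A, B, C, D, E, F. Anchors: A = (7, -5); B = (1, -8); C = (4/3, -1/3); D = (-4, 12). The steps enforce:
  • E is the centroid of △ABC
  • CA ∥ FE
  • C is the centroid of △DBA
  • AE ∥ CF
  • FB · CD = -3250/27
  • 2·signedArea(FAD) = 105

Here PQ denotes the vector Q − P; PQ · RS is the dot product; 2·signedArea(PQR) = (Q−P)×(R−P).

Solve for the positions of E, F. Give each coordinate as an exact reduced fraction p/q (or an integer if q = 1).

1. E_x = 28/9  [E is the centroid of △ABC]
2. E_y = -40/9  [E is the centroid of △ABC]
   → E = (28/9, -40/9)
3. F_x = -23/9  [CA ∥ FE ∩ AE ∥ CF]
4. F_y = 2/9  [CA ∥ FE ∩ AE ∥ CF]
   → F = (-23/9, 2/9)

E = (28/9, -40/9)
F = (-23/9, 2/9)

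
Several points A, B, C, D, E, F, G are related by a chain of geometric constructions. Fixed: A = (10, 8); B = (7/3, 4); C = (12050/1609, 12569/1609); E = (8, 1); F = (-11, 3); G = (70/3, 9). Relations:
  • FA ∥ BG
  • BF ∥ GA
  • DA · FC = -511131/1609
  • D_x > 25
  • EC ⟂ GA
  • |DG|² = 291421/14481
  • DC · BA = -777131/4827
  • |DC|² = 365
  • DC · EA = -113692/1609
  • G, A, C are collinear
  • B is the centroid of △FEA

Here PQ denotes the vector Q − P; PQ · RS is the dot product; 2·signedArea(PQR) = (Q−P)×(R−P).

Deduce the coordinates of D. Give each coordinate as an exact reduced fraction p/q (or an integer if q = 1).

1. D_x = 41799/1609  [DC · BA = -777131/4827 ∩ DA · FC = -511131/1609]
2. D_y = 20311/1609  [DC · BA = -777131/4827 ∩ DA · FC = -511131/1609]
   → D = (41799/1609, 20311/1609)

D = (41799/1609, 20311/1609)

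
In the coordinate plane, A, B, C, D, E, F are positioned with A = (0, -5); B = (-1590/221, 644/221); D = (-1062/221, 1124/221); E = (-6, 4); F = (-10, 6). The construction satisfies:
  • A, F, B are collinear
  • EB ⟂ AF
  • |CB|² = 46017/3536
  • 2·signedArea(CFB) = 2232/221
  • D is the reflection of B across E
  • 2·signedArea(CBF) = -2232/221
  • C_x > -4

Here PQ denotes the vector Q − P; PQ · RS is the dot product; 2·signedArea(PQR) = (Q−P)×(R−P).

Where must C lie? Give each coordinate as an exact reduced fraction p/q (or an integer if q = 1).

1. C_x = -1593/442  [line -682/221·x + -620/221·y + -868/221 = 0 ∩ |CB|² = 46017/3536]
2. C_y = 2267/884  [line -682/221·x + -620/221·y + -868/221 = 0 ∩ |CB|² = 46017/3536]
   → C = (-1593/442, 2267/884)

C = (-1593/442, 2267/884)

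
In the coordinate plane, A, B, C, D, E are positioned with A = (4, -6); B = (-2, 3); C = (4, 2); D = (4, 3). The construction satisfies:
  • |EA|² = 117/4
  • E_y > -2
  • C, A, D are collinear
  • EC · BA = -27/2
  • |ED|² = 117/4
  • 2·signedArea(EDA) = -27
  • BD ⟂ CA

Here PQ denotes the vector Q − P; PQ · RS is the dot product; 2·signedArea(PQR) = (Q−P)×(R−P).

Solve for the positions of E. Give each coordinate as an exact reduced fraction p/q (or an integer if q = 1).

1. E_x = 1  [EC · BA = -27/2 ∩ 2·signedArea(EDA) = -27]
2. E_y = -3/2  [EC · BA = -27/2 ∩ 2·signedArea(EDA) = -27]
   → E = (1, -3/2)

E = (1, -3/2)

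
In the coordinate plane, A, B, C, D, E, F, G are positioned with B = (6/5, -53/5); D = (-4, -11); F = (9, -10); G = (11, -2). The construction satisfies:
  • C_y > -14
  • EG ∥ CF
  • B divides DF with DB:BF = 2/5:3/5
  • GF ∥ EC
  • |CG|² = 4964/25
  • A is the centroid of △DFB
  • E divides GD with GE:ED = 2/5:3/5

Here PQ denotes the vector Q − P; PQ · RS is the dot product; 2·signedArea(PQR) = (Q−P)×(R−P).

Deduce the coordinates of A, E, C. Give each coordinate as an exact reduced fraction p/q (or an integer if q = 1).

1. A_x = 31/15  [A is the centroid of △DFB]
2. A_y = -158/15  [A is the centroid of △DFB]
   → A = (31/15, -158/15)
3. E_x = 5  [E divides GD with GE:ED = 2/5:3/5]
4. E_y = -28/5  [E divides GD with GE:ED = 2/5:3/5]
   → E = (5, -28/5)
5. C_x = 3  [EG ∥ CF ∩ GF ∥ EC]
6. C_y = -68/5  [EG ∥ CF ∩ GF ∥ EC]
   → C = (3, -68/5)

A = (31/15, -158/15)
C = (3, -68/5)
E = (5, -28/5)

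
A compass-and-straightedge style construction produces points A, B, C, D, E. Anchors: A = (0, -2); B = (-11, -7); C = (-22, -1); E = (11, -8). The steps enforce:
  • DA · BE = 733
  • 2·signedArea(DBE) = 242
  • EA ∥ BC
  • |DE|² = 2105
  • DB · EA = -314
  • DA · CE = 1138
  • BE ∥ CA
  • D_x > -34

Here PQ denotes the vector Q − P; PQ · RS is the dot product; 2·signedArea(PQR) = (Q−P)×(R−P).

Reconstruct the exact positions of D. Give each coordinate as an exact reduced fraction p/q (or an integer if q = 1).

D = (-33, 5)

1. D_x = -33  [2·signedArea(DBE) = 242 ∩ DA · BE = 733]
2. D_y = 5  [2·signedArea(DBE) = 242 ∩ DA · BE = 733]
   → D = (-33, 5)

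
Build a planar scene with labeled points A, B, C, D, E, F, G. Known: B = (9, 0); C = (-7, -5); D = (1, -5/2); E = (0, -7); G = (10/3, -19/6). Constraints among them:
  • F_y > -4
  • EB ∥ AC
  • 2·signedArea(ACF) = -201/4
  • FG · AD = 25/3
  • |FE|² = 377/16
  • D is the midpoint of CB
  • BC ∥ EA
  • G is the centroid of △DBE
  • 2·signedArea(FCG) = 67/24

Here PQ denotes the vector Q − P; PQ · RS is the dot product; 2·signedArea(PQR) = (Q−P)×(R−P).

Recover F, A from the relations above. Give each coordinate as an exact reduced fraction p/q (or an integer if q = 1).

A = (-16, -12)
F = (11/4, -3)

1. F_x = 11/4  [line -11/6·x + 31/3·y + 865/24 = 0 ∩ |FE|² = 377/16]
2. F_y = -3  [line -11/6·x + 31/3·y + 865/24 = 0 ∩ |FE|² = 377/16]
   → F = (11/4, -3)
3. A_x = -16  [EB ∥ AC ∩ BC ∥ EA]
4. A_y = -12  [EB ∥ AC ∩ BC ∥ EA]
   → A = (-16, -12)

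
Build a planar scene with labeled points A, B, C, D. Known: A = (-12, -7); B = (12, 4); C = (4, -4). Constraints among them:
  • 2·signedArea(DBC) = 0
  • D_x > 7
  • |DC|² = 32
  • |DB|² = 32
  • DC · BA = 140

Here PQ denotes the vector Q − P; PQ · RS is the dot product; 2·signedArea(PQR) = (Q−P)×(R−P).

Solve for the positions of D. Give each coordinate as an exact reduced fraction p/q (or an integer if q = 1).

1. D_x = 8  [2·signedArea(DBC) = 0 ∩ DC · BA = 140]
2. D_y = 0  [2·signedArea(DBC) = 0 ∩ DC · BA = 140]
   → D = (8, 0)

D = (8, 0)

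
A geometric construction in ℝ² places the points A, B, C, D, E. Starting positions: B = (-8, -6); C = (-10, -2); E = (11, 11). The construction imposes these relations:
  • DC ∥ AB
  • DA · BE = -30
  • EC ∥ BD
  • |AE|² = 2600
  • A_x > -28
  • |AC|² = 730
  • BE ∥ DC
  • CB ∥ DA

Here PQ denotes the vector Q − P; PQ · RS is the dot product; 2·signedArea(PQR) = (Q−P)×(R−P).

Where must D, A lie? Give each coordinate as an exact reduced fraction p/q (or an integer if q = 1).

1. D_x = -29  [BE ∥ DC ∩ EC ∥ BD]
2. D_y = -19  [BE ∥ DC ∩ EC ∥ BD]
   → D = (-29, -19)
3. A_x = -27  [DC ∥ AB ∩ CB ∥ DA]
4. A_y = -23  [DC ∥ AB ∩ CB ∥ DA]
   → A = (-27, -23)

A = (-27, -23)
D = (-29, -19)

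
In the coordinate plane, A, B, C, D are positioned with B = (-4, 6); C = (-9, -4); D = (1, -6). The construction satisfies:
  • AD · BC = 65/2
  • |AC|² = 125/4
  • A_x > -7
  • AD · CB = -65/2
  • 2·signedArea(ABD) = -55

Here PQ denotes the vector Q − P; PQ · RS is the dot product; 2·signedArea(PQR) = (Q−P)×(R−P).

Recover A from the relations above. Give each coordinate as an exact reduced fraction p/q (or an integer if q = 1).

A = (-13/2, 1)

1. A_x = -13/2  [AD · BC = 65/2 ∩ 2·signedArea(ABD) = -55]
2. A_y = 1  [AD · BC = 65/2 ∩ 2·signedArea(ABD) = -55]
   → A = (-13/2, 1)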